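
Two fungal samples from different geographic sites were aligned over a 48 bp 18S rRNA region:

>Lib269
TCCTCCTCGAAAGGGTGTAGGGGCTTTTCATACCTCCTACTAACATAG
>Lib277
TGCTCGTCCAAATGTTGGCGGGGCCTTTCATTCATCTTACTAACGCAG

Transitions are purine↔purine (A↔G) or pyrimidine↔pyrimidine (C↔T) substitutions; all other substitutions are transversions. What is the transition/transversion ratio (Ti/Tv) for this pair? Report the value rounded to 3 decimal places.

0.444

The sequences differ at positions 2 (C/G, transversion), 6 (C/G, transversion), 9 (G/C, transversion), 13 (G/T, transversion), 15 (G/T, transversion), 18 (T/G, transversion), 19 (A/C, transversion), 25 (T/C, transition), 32 (A/T, transversion), 34 (C/A, transversion), 37 (C/T, transition), 45 (A/G, transition), 46 (T/C, transition).
Of the 13 differences, 4 transitions and 9 transversions, so Ti/Tv = 4/9 = 0.444.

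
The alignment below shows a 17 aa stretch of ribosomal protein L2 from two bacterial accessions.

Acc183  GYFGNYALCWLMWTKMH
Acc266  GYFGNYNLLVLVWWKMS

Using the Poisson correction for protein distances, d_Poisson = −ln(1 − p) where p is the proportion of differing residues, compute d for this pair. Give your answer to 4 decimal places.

Mismatches occur at site 7 (A↔N), site 9 (C↔L), site 10 (W↔V), site 12 (M↔V), site 14 (T↔W), site 17 (H↔S).
p = 6/17 = 0.352941.
d = −ln(1 − 0.352941) = −ln(0.647059) = 0.4353.

0.4353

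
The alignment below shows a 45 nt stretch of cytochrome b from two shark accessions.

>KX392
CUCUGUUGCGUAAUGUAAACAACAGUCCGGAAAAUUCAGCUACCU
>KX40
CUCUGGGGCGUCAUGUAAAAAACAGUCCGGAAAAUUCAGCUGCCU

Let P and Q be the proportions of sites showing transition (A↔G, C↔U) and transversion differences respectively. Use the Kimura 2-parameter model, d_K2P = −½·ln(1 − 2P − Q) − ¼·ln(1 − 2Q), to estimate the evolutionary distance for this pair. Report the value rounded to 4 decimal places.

The sequences differ at positions 6 (U/G, transversion), 7 (U/G, transversion), 12 (A/C, transversion), 20 (C/A, transversion), 42 (A/G, transition).
Of the 5 differences, 1 transition and 4 transversions over 45 sites: P = 1/45 = 0.022222, Q = 4/45 = 0.088889.
d = −0.5·ln(0.866667) − 0.25·ln(0.822222) = −0.5·(-0.143100) − 0.25·(-0.195745) = 0.1205.

0.1205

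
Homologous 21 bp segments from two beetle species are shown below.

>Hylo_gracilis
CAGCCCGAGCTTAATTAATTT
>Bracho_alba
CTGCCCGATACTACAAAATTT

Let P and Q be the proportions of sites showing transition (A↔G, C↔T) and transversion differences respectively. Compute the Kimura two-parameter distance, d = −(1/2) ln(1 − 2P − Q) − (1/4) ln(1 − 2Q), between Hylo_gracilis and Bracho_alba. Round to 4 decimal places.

Differing sites — 2:A/T (Tv); 9:G/T (Tv); 10:C/A (Tv); 11:T/C (Ti); 14:A/C (Tv); 15:T/A (Tv); 16:T/A (Tv).
Of the 7 differences, 1 transition and 6 transversions over 21 sites: P = 1/21 = 0.047619, Q = 6/21 = 0.285714.
d = −0.5·ln(0.619048) − 0.25·ln(0.428572) = −0.5·(-0.479572) − 0.25·(-0.847297) = 0.4516.

0.4516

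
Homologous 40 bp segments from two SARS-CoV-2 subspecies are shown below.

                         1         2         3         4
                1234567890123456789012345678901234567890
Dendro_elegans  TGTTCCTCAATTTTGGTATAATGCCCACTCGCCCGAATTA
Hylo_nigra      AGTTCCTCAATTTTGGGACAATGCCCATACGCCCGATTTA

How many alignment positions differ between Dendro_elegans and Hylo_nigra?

The sequences differ at positions 1 (T/A), 17 (T/G), 19 (T/C), 28 (C/T), 29 (T/A), 37 (A/T).
That gives 6 mismatches out of 40 aligned sites, so the Hamming distance is 6.

6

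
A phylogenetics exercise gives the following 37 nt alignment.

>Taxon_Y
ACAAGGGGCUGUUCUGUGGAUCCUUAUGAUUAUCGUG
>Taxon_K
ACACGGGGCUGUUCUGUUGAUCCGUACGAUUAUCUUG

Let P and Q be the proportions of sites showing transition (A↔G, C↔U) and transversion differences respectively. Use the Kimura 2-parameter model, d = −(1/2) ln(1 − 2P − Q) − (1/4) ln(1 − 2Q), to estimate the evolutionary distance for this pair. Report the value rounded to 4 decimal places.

0.1494

The sequences differ at positions 4 (A/C, transversion), 18 (G/U, transversion), 24 (U/G, transversion), 27 (U/C, transition), 35 (G/U, transversion).
Of the 5 differences, 1 transition and 4 transversions over 37 sites: P = 1/37 = 0.027027, Q = 4/37 = 0.108108.
d = −0.5·ln(0.837838) − 0.25·ln(0.783784) = −0.5·(-0.176931) − 0.25·(-0.243622) = 0.1494.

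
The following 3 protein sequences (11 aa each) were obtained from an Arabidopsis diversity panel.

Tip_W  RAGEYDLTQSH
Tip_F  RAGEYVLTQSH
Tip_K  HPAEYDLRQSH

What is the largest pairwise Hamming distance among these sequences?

5

Pairwise Hamming distances:
  Tip_W vs Tip_F: 1
  Tip_W vs Tip_K: 4
  Tip_F vs Tip_K: 5
The largest is 5, between Tip_F and Tip_K.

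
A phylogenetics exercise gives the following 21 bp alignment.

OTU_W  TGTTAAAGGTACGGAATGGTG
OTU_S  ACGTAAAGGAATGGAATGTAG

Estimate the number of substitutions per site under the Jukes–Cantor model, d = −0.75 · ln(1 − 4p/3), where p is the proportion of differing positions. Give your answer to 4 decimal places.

0.4408

Mismatches occur at site 1 (T↔A), site 2 (G↔C), site 3 (T↔G), site 10 (T↔A), site 12 (C↔T), site 19 (G↔T), site 20 (T↔A).
p = 7/21 = 0.333333.
d = −0.75 · ln(1 − (4/3)·0.333333) = −0.75 · ln(0.555556) = −0.75 · (-0.587786) = 0.4408.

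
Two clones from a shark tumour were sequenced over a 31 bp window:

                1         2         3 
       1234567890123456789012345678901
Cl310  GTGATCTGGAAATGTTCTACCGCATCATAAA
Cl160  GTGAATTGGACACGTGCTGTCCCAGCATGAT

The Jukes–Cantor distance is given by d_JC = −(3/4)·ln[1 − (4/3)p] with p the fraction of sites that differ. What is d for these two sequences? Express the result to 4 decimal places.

0.4806

Mismatches occur at site 5 (T/A), site 6 (C/T), site 11 (A/C), site 13 (T/C), site 16 (T/G), site 19 (A/G), site 20 (C/T), site 22 (G/C), site 25 (T/G), site 29 (A/G), site 31 (A/T).
p = 11/31 = 0.354839.
d = −0.75 · ln(1 − (4/3)·0.354839) = −0.75 · ln(0.526881) = −0.75 · (-0.640781) = 0.4806.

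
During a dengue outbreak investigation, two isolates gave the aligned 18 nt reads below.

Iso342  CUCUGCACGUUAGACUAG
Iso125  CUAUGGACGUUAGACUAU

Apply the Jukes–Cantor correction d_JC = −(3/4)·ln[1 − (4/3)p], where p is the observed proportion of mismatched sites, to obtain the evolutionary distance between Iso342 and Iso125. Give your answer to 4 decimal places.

The sequences differ at positions 3 (C/A), 6 (C/G), 18 (G/U).
p = 3/18 = 0.166667.
d = −0.75 · ln(1 − (4/3)·0.166667) = −0.75 · ln(0.777777) = −0.75 · (-0.251315) = 0.1885.

0.1885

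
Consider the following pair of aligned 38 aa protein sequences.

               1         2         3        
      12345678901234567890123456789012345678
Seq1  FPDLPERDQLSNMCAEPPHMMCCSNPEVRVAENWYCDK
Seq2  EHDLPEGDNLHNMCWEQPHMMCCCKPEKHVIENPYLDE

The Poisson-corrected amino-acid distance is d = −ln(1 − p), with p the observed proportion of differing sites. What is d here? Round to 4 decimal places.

0.5021

Mismatches occur at site 1 (F↔E), site 2 (P↔H), site 7 (R↔G), site 9 (Q↔N), site 11 (S↔H), site 15 (A↔W), site 17 (P↔Q), site 24 (S↔C), site 25 (N↔K), site 28 (V↔K), site 29 (R↔H), site 31 (A↔I), site 34 (W↔P), site 36 (C↔L), site 38 (K↔E).
p = 15/38 = 0.394737.
d = −ln(1 − 0.394737) = −ln(0.605263) = 0.5021.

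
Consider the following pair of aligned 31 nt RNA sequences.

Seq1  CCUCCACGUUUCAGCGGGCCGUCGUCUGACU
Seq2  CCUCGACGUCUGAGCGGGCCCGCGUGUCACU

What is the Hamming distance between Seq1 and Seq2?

7

Mismatches occur at site 5 (C/G), site 10 (U/C), site 12 (C/G), site 21 (G/C), site 22 (U/G), site 26 (C/G), site 28 (G/C).
That gives 7 mismatches out of 31 aligned sites, so the Hamming distance is 7.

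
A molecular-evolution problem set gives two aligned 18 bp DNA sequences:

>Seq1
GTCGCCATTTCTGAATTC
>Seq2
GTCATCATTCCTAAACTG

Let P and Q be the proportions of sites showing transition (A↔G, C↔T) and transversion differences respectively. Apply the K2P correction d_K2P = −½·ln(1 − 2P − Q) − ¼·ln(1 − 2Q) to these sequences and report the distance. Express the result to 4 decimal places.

0.5017

Differing sites — 4:G/A (Ti); 5:C/T (Ti); 10:T/C (Ti); 13:G/A (Ti); 16:T/C (Ti); 18:C/G (Tv).
Of the 6 differences, 5 transitions and 1 transversion over 18 sites: P = 5/18 = 0.277778, Q = 1/18 = 0.055556.
d = −0.5·ln(0.388888) − 0.25·ln(0.888888) = −0.5·(-0.944464) − 0.25·(-0.117784) = 0.5017.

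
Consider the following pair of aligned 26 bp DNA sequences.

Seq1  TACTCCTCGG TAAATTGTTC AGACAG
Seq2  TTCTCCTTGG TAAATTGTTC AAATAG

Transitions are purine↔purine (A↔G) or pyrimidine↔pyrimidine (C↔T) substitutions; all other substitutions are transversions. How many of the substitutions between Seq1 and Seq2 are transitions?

Mismatches occur at site 2 (A/T, transversion), site 8 (C/T, transition), site 22 (G/A, transition), site 24 (C/T, transition).
Of the 4 differences, 3 transitions and 1 transversion, so the answer is 3.

3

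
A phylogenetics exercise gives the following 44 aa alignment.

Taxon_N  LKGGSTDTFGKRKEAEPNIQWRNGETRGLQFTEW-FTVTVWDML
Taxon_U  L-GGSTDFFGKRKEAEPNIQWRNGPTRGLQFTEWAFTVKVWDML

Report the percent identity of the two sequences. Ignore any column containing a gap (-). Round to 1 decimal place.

Excluding the 2 gap columns leaves 42 comparable sites.
Differing sites — 8:T/F; 25:E/P; 39:T/K.
39 of the 42 comparable sites match, so the percent identity is 39/42 × 100 = 92.9%.

92.9%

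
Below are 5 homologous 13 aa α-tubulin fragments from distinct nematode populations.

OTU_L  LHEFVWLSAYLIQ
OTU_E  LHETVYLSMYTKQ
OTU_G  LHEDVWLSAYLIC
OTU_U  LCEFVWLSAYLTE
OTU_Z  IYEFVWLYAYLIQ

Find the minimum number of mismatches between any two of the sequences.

2

Pairwise Hamming distances:
  OTU_L vs OTU_E: 5
  OTU_L vs OTU_G: 2
  OTU_L vs OTU_U: 3
  OTU_L vs OTU_Z: 3
  OTU_E vs OTU_G: 6
  OTU_E vs OTU_U: 7
  OTU_E vs OTU_Z: 8
  OTU_G vs OTU_U: 4
  OTU_G vs OTU_Z: 5
  OTU_U vs OTU_Z: 5
The smallest is 2, between OTU_L and OTU_G.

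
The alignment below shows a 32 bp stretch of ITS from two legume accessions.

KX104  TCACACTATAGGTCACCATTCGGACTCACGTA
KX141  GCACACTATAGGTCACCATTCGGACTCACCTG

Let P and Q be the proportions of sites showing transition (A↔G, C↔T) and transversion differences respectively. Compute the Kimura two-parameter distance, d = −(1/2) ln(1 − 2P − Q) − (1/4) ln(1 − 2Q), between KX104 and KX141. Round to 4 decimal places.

0.1001

Mismatches occur at site 1 (T/G, transversion), site 30 (G/C, transversion), site 32 (A/G, transition).
Of the 3 differences, 1 transition and 2 transversions over 32 sites: P = 1/32 = 0.031250, Q = 2/32 = 0.062500.
d = −0.5·ln(0.875000) − 0.25·ln(0.875000) = −0.5·(-0.133531) − 0.25·(-0.133531) = 0.1001.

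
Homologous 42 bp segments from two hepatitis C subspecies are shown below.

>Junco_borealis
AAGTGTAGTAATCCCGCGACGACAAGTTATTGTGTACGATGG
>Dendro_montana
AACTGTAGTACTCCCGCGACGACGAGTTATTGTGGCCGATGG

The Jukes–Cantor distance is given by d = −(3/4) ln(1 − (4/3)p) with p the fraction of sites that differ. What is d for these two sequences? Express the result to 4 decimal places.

Differing sites — 3:G/C; 11:A/C; 24:A/G; 35:T/G; 36:A/C.
p = 5/42 = 0.119048.
d = −0.75 · ln(1 − (4/3)·0.119048) = −0.75 · ln(0.841269) = −0.75 · (-0.172844) = 0.1296.

0.1296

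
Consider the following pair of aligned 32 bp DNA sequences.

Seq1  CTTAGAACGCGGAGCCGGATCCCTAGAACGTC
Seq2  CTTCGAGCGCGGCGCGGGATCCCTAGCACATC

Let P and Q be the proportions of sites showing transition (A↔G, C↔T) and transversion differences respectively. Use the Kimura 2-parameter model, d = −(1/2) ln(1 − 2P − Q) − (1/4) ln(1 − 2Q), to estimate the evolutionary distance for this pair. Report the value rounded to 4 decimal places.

0.2158

The sequences differ at positions 4 (A/C, transversion), 7 (A/G, transition), 13 (A/C, transversion), 16 (C/G, transversion), 27 (A/C, transversion), 30 (G/A, transition).
Of the 6 differences, 2 transitions and 4 transversions over 32 sites: P = 2/32 = 0.062500, Q = 4/32 = 0.125000.
d = −0.5·ln(0.750000) − 0.25·ln(0.750000) = −0.5·(-0.287682) − 0.25·(-0.287682) = 0.2158.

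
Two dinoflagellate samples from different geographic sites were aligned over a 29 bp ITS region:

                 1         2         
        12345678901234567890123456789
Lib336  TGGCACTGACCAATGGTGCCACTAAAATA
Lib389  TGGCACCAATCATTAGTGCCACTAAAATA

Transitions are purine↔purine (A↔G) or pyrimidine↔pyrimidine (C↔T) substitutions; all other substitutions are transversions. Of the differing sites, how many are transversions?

Differing sites — 7:T/C (Ti); 8:G/A (Ti); 10:C/T (Ti); 13:A/T (Tv); 15:G/A (Ti).
Of the 5 differences, 4 transitions and 1 transversion, so the answer is 1.

1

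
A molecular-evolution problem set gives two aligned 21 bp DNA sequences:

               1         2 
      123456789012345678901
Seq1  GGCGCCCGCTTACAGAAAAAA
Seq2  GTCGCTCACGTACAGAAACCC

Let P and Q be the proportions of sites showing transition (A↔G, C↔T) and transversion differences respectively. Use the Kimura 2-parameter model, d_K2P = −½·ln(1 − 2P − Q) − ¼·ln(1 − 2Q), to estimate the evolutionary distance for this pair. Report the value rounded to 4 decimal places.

0.4415

Mismatches occur at site 2 (G/T, transversion), site 6 (C/T, transition), site 8 (G/A, transition), site 10 (T/G, transversion), site 19 (A/C, transversion), site 20 (A/C, transversion), site 21 (A/C, transversion).
Of the 7 differences, 2 transitions and 5 transversions over 21 sites: P = 2/21 = 0.095238, Q = 5/21 = 0.238095.
d = −0.5·ln(0.571429) − 0.25·ln(0.523810) = −0.5·(-0.559615) − 0.25·(-0.646626) = 0.4415.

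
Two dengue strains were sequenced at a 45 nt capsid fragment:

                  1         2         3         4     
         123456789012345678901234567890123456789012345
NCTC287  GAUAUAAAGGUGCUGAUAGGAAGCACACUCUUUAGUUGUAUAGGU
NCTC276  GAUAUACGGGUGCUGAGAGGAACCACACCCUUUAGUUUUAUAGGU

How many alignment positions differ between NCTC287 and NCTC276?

Mismatches occur at site 7 (A↔C), site 8 (A↔G), site 17 (U↔G), site 23 (G↔C), site 29 (U↔C), site 38 (G↔U).
That gives 6 mismatches out of 45 aligned sites, so the Hamming distance is 6.

6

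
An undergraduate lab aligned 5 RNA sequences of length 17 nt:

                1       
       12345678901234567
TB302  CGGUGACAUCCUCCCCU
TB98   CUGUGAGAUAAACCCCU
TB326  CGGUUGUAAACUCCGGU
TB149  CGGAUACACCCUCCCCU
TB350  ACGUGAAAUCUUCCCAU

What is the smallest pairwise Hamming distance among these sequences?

Pairwise Hamming distances:
  TB302 vs TB98: 5
  TB302 vs TB326: 7
  TB302 vs TB149: 3
  TB302 vs TB350: 5
  TB98 vs TB326: 9
  TB98 vs TB149: 8
  TB98 vs TB350: 7
  TB326 vs TB149: 7
  TB326 vs TB350: 10
  TB149 vs TB350: 8
The smallest is 3, between TB302 and TB149.

3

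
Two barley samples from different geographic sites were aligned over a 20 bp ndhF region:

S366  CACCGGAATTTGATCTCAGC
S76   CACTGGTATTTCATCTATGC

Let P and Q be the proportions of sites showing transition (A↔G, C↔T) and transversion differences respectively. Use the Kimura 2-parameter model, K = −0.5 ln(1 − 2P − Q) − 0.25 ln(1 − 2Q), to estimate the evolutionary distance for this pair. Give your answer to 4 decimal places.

0.3060

Differing sites — 4:C/T (Ti); 7:A/T (Tv); 12:G/C (Tv); 17:C/A (Tv); 18:A/T (Tv).
Of the 5 differences, 1 transition and 4 transversions over 20 sites: P = 1/20 = 0.050000, Q = 4/20 = 0.200000.
d = −0.5·ln(0.700000) − 0.25·ln(0.600000) = −0.5·(-0.356675) − 0.25·(-0.510826) = 0.3060.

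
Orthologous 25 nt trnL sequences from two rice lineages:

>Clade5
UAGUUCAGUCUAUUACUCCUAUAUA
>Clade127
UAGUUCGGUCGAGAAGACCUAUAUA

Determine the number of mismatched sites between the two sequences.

6

Differing sites — 7:A/G; 11:U/G; 13:U/G; 14:U/A; 16:C/G; 17:U/A.
That gives 6 mismatches out of 25 aligned sites, so the Hamming distance is 6.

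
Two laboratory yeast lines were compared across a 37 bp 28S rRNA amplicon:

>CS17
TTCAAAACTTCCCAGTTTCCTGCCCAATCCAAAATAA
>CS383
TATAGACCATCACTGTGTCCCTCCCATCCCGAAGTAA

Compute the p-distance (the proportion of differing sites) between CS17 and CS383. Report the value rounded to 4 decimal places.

Differing sites — 2:T/A; 3:C/T; 5:A/G; 7:A/C; 9:T/A; 12:C/A; 14:A/T; 17:T/G; 21:T/C; 22:G/T; 27:A/T; 28:T/C; 31:A/G; 34:A/G.
There are 14 differences over 37 sites, so p = 14/37 = 0.3784.

0.3784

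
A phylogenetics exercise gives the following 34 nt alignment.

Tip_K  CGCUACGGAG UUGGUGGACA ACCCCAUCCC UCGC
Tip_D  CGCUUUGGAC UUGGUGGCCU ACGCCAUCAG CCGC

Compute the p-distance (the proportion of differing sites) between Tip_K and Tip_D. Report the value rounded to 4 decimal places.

0.2647

The sequences differ at positions 5 (A/U), 6 (C/U), 10 (G/C), 18 (A/C), 20 (A/U), 23 (C/G), 29 (C/A), 30 (C/G), 31 (U/C).
There are 9 differences over 34 sites, so p = 9/34 = 0.2647.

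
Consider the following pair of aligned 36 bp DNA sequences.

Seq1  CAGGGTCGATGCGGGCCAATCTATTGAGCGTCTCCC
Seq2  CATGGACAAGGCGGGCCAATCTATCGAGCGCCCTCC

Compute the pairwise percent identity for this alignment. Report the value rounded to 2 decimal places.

Differing sites — 3:G/T; 6:T/A; 8:G/A; 10:T/G; 25:T/C; 31:T/C; 33:T/C; 34:C/T.
28 of the 36 sites match, so the percent identity is 28/36 × 100 = 77.78%.

77.78%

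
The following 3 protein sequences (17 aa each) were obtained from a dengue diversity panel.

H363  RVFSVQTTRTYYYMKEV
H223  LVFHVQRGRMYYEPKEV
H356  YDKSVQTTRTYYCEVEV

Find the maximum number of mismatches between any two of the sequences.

10

Pairwise Hamming distances:
  H363 vs H223: 7
  H363 vs H356: 6
  H223 vs H356: 10
The largest is 10, between H223 and H356.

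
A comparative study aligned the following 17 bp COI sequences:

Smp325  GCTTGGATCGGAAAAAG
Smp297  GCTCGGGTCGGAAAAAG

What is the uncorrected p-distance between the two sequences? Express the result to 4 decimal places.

0.1176

Mismatches occur at site 4 (T↔C), site 7 (A↔G).
There are 2 differences over 17 sites, so p = 2/17 = 0.1176.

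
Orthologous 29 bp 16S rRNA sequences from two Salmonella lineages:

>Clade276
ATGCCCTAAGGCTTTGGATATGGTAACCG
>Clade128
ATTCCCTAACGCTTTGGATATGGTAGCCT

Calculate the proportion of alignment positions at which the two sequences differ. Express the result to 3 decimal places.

0.138

The sequences differ at positions 3 (G/T), 10 (G/C), 26 (A/G), 29 (G/T).
There are 4 differences over 29 sites, so p = 4/29 = 0.138.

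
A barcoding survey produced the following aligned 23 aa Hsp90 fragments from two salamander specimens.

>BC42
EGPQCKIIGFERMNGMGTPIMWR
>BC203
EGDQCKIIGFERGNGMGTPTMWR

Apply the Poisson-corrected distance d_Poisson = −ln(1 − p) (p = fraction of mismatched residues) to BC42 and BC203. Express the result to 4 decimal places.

0.1398

Mismatches occur at site 3 (P/D), site 13 (M/G), site 20 (I/T).
p = 3/23 = 0.130435.
d = −ln(1 − 0.130435) = −ln(0.869565) = 0.1398.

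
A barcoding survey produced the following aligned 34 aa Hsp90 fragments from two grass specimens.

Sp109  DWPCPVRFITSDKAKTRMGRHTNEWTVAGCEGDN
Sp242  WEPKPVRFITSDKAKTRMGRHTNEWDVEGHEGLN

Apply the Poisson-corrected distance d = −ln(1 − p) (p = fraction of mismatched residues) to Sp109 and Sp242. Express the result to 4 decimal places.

0.2305

The sequences differ at positions 1 (D/W), 2 (W/E), 4 (C/K), 26 (T/D), 28 (A/E), 30 (C/H), 33 (D/L).
p = 7/34 = 0.205882.
d = −ln(1 − 0.205882) = −ln(0.794118) = 0.2305.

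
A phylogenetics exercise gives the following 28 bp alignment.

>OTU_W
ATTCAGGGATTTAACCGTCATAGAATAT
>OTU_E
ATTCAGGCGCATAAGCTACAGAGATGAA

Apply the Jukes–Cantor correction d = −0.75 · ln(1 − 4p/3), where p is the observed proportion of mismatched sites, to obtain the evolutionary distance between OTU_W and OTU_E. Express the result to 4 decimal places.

Mismatches occur at site 8 (G/C), site 9 (A/G), site 10 (T/C), site 11 (T/A), site 15 (C/G), site 17 (G/T), site 18 (T/A), site 21 (T/G), site 25 (A/T), site 26 (T/G), site 28 (T/A).
p = 11/28 = 0.392857.
d = −0.75 · ln(1 − (4/3)·0.392857) = −0.75 · ln(0.476191) = −0.75 · (-0.741936) = 0.5565.

0.5565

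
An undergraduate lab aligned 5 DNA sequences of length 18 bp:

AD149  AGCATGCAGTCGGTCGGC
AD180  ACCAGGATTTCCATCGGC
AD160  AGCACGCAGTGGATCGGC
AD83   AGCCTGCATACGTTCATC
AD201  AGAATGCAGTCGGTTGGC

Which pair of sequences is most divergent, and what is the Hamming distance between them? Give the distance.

Pairwise Hamming distances:
  AD149 vs AD180: 7
  AD149 vs AD160: 3
  AD149 vs AD83: 6
  AD149 vs AD201: 2
  AD180 vs AD160: 7
  AD180 vs AD83: 10
  AD180 vs AD201: 9
  AD160 vs AD83: 8
  AD160 vs AD201: 5
  AD83 vs AD201: 8
The largest is 10, between AD180 and AD83.

10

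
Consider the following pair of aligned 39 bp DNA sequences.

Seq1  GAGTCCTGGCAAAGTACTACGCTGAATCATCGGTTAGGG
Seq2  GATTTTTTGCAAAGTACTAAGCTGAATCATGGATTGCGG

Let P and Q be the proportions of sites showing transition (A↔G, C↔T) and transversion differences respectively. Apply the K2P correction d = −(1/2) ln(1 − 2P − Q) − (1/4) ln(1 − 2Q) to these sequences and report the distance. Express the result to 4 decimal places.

0.2768

Differing sites — 3:G/T (Tv); 5:C/T (Ti); 6:C/T (Ti); 8:G/T (Tv); 20:C/A (Tv); 31:C/G (Tv); 33:G/A (Ti); 36:A/G (Ti); 37:G/C (Tv).
Of the 9 differences, 4 transitions and 5 transversions over 39 sites: P = 4/39 = 0.102564, Q = 5/39 = 0.128205.
d = −0.5·ln(0.666667) − 0.25·ln(0.743590) = −0.5·(-0.405465) − 0.25·(-0.296265) = 0.2768.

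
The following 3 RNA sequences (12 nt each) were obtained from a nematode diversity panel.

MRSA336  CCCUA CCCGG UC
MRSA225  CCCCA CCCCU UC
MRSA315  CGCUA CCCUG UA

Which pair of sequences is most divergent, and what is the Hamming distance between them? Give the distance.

Pairwise Hamming distances:
  MRSA336 vs MRSA225: 3
  MRSA336 vs MRSA315: 3
  MRSA225 vs MRSA315: 5
The largest is 5, between MRSA225 and MRSA315.

5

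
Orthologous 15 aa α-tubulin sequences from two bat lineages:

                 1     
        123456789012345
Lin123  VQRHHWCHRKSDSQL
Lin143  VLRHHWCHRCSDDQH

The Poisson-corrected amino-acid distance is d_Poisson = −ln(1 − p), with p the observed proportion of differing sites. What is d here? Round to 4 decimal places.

Mismatches occur at site 2 (Q→L), site 10 (K→C), site 13 (S→D), site 15 (L→H).
p = 4/15 = 0.266667.
d = −ln(1 − 0.266667) = −ln(0.733333) = 0.3102.

0.3102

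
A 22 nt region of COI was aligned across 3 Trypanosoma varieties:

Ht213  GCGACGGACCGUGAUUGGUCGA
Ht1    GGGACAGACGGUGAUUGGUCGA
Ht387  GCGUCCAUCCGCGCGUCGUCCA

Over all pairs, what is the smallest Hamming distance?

Pairwise Hamming distances:
  Ht213 vs Ht1: 3
  Ht213 vs Ht387: 9
  Ht1 vs Ht387: 11
The smallest is 3, between Ht213 and Ht1.

3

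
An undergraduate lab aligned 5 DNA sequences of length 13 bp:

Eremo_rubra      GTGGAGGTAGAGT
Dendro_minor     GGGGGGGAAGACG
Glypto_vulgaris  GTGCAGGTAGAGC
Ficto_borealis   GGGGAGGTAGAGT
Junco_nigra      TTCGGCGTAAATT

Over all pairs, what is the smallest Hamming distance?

Pairwise Hamming distances:
  Eremo_rubra vs Dendro_minor: 5
  Eremo_rubra vs Glypto_vulgaris: 2
  Eremo_rubra vs Ficto_borealis: 1
  Eremo_rubra vs Junco_nigra: 6
  Dendro_minor vs Glypto_vulgaris: 6
  Dendro_minor vs Ficto_borealis: 4
  Dendro_minor vs Junco_nigra: 8
  Glypto_vulgaris vs Ficto_borealis: 3
  Glypto_vulgaris vs Junco_nigra: 8
  Ficto_borealis vs Junco_nigra: 7
The smallest is 1, between Eremo_rubra and Ficto_borealis.

1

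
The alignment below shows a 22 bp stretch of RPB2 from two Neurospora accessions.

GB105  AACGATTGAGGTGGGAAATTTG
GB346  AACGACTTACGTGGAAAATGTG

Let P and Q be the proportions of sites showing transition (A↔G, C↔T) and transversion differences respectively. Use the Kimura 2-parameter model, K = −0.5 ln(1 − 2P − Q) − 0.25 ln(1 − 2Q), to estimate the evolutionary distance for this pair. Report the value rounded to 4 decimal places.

0.2711

Differing sites — 6:T/C (Ti); 8:G/T (Tv); 10:G/C (Tv); 15:G/A (Ti); 20:T/G (Tv).
Of the 5 differences, 2 transitions and 3 transversions over 22 sites: P = 2/22 = 0.090909, Q = 3/22 = 0.136364.
d = −0.5·ln(0.681818) − 0.25·ln(0.727272) = −0.5·(-0.382993) − 0.25·(-0.318455) = 0.2711.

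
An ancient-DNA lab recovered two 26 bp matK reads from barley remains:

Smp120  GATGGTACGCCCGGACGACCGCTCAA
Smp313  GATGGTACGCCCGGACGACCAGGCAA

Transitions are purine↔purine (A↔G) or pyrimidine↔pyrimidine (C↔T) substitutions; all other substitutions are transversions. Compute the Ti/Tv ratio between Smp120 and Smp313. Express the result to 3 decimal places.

Mismatches occur at site 21 (G↔A, transition), site 22 (C↔G, transversion), site 23 (T↔G, transversion).
Of the 3 differences, 1 transition and 2 transversions, so Ti/Tv = 1/2 = 0.500.

0.500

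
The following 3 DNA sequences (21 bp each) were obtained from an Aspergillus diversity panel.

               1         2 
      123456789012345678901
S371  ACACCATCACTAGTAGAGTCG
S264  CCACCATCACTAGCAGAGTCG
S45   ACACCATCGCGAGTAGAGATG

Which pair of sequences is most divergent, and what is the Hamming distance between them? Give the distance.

6

Pairwise Hamming distances:
  S371 vs S264: 2
  S371 vs S45: 4
  S264 vs S45: 6
The largest is 6, between S264 and S45.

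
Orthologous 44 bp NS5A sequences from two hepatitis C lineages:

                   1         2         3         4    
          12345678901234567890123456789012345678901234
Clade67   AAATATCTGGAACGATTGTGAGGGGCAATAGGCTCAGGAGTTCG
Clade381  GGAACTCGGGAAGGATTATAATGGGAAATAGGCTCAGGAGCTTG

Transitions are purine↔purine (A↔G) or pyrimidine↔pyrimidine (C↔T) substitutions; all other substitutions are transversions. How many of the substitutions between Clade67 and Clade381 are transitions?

6

Differing sites — 1:A/G (Ti); 2:A/G (Ti); 4:T/A (Tv); 5:A/C (Tv); 8:T/G (Tv); 13:C/G (Tv); 18:G/A (Ti); 20:G/A (Ti); 22:G/T (Tv); 26:C/A (Tv); 41:T/C (Ti); 43:C/T (Ti).
Of the 12 differences, 6 transitions and 6 transversions, so the answer is 6.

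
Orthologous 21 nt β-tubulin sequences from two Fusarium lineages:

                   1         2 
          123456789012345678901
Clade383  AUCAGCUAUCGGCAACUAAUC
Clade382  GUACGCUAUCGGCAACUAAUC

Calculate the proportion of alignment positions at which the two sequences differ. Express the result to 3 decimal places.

Differing sites — 1:A/G; 3:C/A; 4:A/C.
There are 3 differences over 21 sites, so p = 3/21 = 0.143.

0.143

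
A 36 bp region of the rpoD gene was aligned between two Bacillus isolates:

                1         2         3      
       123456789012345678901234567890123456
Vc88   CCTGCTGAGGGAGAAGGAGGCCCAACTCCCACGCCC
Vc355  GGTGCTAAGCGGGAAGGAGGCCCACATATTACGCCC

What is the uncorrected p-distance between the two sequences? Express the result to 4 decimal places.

The sequences differ at positions 1 (C/G), 2 (C/G), 7 (G/A), 10 (G/C), 12 (A/G), 25 (A/C), 26 (C/A), 28 (C/A), 29 (C/T), 30 (C/T).
There are 10 differences over 36 sites, so p = 10/36 = 0.2778.

0.2778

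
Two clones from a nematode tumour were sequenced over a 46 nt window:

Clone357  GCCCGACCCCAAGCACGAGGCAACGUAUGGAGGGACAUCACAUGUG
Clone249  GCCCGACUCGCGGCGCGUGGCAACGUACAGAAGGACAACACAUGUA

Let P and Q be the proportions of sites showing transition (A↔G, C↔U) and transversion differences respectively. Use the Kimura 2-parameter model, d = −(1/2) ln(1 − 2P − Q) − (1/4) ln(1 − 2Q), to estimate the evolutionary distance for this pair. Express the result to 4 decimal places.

The sequences differ at positions 8 (C/U, transition), 10 (C/G, transversion), 11 (A/C, transversion), 12 (A/G, transition), 15 (A/G, transition), 18 (A/U, transversion), 28 (U/C, transition), 29 (G/A, transition), 32 (G/A, transition), 38 (U/A, transversion), 46 (G/A, transition).
Of the 11 differences, 7 transitions and 4 transversions over 46 sites: P = 7/46 = 0.152174, Q = 4/46 = 0.086957.
d = −0.5·ln(0.608695) − 0.25·ln(0.826086) = −0.5·(-0.496438) − 0.25·(-0.191056) = 0.2960.

0.2960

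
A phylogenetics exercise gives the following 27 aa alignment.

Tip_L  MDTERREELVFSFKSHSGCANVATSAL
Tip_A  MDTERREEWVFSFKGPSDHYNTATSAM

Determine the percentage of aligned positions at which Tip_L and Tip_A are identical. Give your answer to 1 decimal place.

70.4%

The sequences differ at positions 9 (L/W), 15 (S/G), 16 (H/P), 18 (G/D), 19 (C/H), 20 (A/Y), 22 (V/T), 27 (L/M).
19 of the 27 sites match, so the percent identity is 19/27 × 100 = 70.4%.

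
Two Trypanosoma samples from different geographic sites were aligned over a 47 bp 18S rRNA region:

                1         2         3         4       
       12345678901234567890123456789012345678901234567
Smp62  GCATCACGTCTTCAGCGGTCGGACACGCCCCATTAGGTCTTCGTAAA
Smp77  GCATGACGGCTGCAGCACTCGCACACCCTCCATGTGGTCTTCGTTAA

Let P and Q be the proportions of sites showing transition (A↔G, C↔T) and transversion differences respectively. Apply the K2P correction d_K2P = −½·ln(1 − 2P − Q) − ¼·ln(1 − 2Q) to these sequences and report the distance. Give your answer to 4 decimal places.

Mismatches occur at site 5 (C→G, transversion), site 9 (T→G, transversion), site 12 (T→G, transversion), site 17 (G→A, transition), site 18 (G→C, transversion), site 22 (G→C, transversion), site 27 (G→C, transversion), site 29 (C→T, transition), site 34 (T→G, transversion), site 35 (A→T, transversion), site 45 (A→T, transversion).
Of the 11 differences, 2 transitions and 9 transversions over 47 sites: P = 2/47 = 0.042553, Q = 9/47 = 0.191489.
d = −0.5·ln(0.723405) − 0.25·ln(0.617022) = −0.5·(-0.323786) − 0.25·(-0.482851) = 0.2826.

0.2826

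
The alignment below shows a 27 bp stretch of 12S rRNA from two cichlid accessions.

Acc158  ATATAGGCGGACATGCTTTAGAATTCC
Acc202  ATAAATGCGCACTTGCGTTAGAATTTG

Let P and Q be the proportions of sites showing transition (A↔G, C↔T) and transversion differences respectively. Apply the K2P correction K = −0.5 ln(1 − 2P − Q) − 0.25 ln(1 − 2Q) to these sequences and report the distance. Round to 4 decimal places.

0.3226

Differing sites — 4:T/A (Tv); 6:G/T (Tv); 10:G/C (Tv); 13:A/T (Tv); 17:T/G (Tv); 26:C/T (Ti); 27:C/G (Tv).
Of the 7 differences, 1 transition and 6 transversions over 27 sites: P = 1/27 = 0.037037, Q = 6/27 = 0.222222.
d = −0.5·ln(0.703704) − 0.25·ln(0.555556) = −0.5·(-0.351397) − 0.25·(-0.587786) = 0.3226.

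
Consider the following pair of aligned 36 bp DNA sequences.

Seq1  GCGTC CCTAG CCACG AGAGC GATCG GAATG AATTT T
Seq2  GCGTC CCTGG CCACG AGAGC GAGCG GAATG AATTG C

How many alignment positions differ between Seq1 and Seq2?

The sequences differ at positions 9 (A/G), 23 (T/G), 35 (T/G), 36 (T/C).
That gives 4 mismatches out of 36 aligned sites, so the Hamming distance is 4.

4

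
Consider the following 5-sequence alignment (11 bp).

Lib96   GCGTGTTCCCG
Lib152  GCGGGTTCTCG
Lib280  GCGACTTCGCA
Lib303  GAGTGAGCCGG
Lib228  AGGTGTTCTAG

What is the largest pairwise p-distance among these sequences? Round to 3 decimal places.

0.727

Pairwise Hamming distances:
  Lib96 vs Lib152: 2
  Lib96 vs Lib280: 4
  Lib96 vs Lib303: 4
  Lib96 vs Lib228: 4
  Lib152 vs Lib280: 4
  Lib152 vs Lib303: 6
  Lib152 vs Lib228: 4
  Lib280 vs Lib303: 8
  Lib280 vs Lib228: 7
  Lib303 vs Lib228: 6
The largest is 8 mismatches, between Lib280 and Lib303; p = 8/11 = 0.727.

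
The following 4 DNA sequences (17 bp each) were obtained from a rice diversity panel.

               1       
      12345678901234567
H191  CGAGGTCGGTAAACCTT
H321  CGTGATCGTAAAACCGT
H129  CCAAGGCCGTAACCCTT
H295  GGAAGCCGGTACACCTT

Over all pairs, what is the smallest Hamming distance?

Pairwise Hamming distances:
  H191 vs H321: 5
  H191 vs H129: 5
  H191 vs H295: 4
  H321 vs H129: 10
  H321 vs H295: 9
  H129 vs H295: 6
The smallest is 4, between H191 and H295.

4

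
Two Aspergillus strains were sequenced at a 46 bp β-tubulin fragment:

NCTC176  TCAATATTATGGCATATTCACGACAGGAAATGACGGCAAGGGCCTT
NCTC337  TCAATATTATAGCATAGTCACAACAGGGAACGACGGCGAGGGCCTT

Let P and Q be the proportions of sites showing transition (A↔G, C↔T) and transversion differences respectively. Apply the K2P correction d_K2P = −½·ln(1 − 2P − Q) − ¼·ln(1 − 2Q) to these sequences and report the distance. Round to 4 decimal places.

The sequences differ at positions 11 (G/A, transition), 17 (T/G, transversion), 22 (G/A, transition), 28 (A/G, transition), 31 (T/C, transition), 38 (A/G, transition).
Of the 6 differences, 5 transitions and 1 transversion over 46 sites: P = 5/46 = 0.108696, Q = 1/46 = 0.021739.
d = −0.5·ln(0.760869) − 0.25·ln(0.956522) = −0.5·(-0.273294) − 0.25·(-0.044451) = 0.1478.

0.1478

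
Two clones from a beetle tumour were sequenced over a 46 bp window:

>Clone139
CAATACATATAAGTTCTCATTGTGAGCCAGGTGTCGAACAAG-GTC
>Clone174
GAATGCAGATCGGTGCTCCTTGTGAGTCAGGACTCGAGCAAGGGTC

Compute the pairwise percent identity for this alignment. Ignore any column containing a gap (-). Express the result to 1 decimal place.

Excluding the 1 gap column leaves 45 comparable sites.
Mismatches occur at site 1 (C↔G), site 5 (A↔G), site 8 (T↔G), site 11 (A↔C), site 12 (A↔G), site 15 (T↔G), site 19 (A↔C), site 27 (C↔T), site 32 (T↔A), site 33 (G↔C), site 38 (A↔G).
34 of the 45 comparable sites match, so the percent identity is 34/45 × 100 = 75.6%.

75.6%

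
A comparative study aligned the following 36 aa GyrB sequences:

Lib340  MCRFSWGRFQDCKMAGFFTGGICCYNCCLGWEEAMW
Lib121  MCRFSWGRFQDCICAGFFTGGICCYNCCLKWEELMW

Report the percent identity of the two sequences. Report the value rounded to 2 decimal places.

88.89%

Mismatches occur at site 13 (K↔I), site 14 (M↔C), site 30 (G↔K), site 34 (A↔L).
32 of the 36 sites match, so the percent identity is 32/36 × 100 = 88.89%.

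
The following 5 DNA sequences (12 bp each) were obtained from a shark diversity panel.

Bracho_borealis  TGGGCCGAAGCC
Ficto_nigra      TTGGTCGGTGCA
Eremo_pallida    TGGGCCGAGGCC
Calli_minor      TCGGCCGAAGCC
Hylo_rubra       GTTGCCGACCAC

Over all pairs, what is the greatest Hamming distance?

8

Pairwise Hamming distances:
  Bracho_borealis vs Ficto_nigra: 5
  Bracho_borealis vs Eremo_pallida: 1
  Bracho_borealis vs Calli_minor: 1
  Bracho_borealis vs Hylo_rubra: 6
  Ficto_nigra vs Eremo_pallida: 5
  Ficto_nigra vs Calli_minor: 5
  Ficto_nigra vs Hylo_rubra: 8
  Eremo_pallida vs Calli_minor: 2
  Eremo_pallida vs Hylo_rubra: 6
  Calli_minor vs Hylo_rubra: 6
The largest is 8, between Ficto_nigra and Hylo_rubra.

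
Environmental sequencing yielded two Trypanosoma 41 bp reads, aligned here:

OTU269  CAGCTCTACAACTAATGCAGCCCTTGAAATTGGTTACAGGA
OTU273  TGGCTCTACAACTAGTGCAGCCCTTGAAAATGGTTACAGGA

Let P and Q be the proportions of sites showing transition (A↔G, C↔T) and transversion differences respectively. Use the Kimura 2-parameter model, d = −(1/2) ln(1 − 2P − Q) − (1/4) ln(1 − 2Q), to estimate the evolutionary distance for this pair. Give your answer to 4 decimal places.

0.1061

The sequences differ at positions 1 (C/T, transition), 2 (A/G, transition), 15 (A/G, transition), 30 (T/A, transversion).
Of the 4 differences, 3 transitions and 1 transversion over 41 sites: P = 3/41 = 0.073171, Q = 1/41 = 0.024390.
d = −0.5·ln(0.829268) − 0.25·ln(0.951220) = −0.5·(-0.187212) − 0.25·(-0.050010) = 0.1061.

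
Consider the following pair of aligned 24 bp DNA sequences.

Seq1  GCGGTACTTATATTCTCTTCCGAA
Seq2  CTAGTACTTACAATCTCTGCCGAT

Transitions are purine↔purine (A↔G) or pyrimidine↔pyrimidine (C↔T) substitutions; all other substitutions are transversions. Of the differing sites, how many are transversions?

The sequences differ at positions 1 (G/C, transversion), 2 (C/T, transition), 3 (G/A, transition), 11 (T/C, transition), 13 (T/A, transversion), 19 (T/G, transversion), 24 (A/T, transversion).
Of the 7 differences, 3 transitions and 4 transversions, so the answer is 4.

4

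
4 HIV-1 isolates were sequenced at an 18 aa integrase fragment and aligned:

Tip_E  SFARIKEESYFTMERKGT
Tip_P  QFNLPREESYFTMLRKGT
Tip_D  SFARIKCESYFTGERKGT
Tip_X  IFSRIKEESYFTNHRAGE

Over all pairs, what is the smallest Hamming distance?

2

Pairwise Hamming distances:
  Tip_E vs Tip_P: 6
  Tip_E vs Tip_D: 2
  Tip_E vs Tip_X: 6
  Tip_P vs Tip_D: 8
  Tip_P vs Tip_X: 9
  Tip_D vs Tip_X: 7
The smallest is 2, between Tip_E and Tip_D.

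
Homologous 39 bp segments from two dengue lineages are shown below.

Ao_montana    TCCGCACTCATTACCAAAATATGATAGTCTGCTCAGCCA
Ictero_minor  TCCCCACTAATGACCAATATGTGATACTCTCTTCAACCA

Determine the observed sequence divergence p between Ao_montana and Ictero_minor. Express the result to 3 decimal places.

0.231

Mismatches occur at site 4 (G↔C), site 9 (C↔A), site 12 (T↔G), site 18 (A↔T), site 21 (A↔G), site 27 (G↔C), site 31 (G↔C), site 32 (C↔T), site 36 (G↔A).
There are 9 differences over 39 sites, so p = 9/39 = 0.231.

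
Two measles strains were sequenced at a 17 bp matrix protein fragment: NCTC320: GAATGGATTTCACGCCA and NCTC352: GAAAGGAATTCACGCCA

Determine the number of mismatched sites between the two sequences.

Differing sites — 4:T/A; 8:T/A.
That gives 2 mismatches out of 17 aligned sites, so the Hamming distance is 2.

2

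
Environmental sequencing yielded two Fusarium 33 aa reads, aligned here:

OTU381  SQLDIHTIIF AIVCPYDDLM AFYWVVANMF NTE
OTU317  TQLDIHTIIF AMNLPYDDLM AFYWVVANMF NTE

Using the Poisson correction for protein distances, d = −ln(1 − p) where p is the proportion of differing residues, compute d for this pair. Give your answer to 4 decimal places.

0.1292

The sequences differ at positions 1 (S/T), 12 (I/M), 13 (V/N), 14 (C/L).
p = 4/33 = 0.121212.
d = −ln(1 − 0.121212) = −ln(0.878788) = 0.1292.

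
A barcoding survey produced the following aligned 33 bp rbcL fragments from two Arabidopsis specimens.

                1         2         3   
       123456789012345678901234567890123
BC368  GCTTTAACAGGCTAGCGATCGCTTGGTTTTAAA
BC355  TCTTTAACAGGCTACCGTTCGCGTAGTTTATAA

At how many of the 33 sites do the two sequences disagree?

7

Mismatches occur at site 1 (G/T), site 15 (G/C), site 18 (A/T), site 23 (T/G), site 25 (G/A), site 30 (T/A), site 31 (A/T).
That gives 7 mismatches out of 33 aligned sites, so the Hamming distance is 7.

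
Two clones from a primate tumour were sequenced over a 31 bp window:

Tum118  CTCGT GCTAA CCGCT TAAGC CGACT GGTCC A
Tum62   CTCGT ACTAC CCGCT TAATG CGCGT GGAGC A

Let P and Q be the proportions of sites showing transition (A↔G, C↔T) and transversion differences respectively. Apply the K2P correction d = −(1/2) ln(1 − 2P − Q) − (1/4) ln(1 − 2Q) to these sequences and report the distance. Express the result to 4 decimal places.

Differing sites — 6:G/A (Ti); 10:A/C (Tv); 19:G/T (Tv); 20:C/G (Tv); 23:A/C (Tv); 24:C/G (Tv); 28:T/A (Tv); 29:C/G (Tv).
Of the 8 differences, 1 transition and 7 transversions over 31 sites: P = 1/31 = 0.032258, Q = 7/31 = 0.225806.
d = −0.5·ln(0.709678) − 0.25·ln(0.548388) = −0.5·(-0.342944) − 0.25·(-0.600772) = 0.3217.

0.3217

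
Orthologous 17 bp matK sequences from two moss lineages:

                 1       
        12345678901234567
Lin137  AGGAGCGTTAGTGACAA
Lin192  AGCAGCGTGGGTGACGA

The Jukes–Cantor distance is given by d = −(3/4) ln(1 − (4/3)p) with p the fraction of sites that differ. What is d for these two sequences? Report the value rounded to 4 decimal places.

The sequences differ at positions 3 (G/C), 9 (T/G), 10 (A/G), 16 (A/G).
p = 4/17 = 0.235294.
d = −0.75 · ln(1 − (4/3)·0.235294) = −0.75 · ln(0.686275) = −0.75 · (-0.376477) = 0.2824.

0.2824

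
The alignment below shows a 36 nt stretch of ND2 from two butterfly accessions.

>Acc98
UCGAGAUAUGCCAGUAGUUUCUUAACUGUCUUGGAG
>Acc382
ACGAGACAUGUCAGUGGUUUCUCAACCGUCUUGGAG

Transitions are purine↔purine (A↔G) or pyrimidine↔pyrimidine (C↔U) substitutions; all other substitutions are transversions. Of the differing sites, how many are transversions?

1

Mismatches occur at site 1 (U↔A, transversion), site 7 (U↔C, transition), site 11 (C↔U, transition), site 16 (A↔G, transition), site 23 (U↔C, transition), site 27 (U↔C, transition).
Of the 6 differences, 5 transitions and 1 transversion, so the answer is 1.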